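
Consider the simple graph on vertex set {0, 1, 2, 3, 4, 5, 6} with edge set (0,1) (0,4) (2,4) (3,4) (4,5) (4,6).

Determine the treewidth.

1

A width-1 tree decomposition is:
Bags: B1 = {2, 4}  B2 = {3, 4}  B3 = {0, 4}  B4 = {0, 1}  B5 = {4, 6}  B6 = {4, 5}
Tree: B1–B2, B1–B3, B3–B4, B2–B5, B1–B6
Each bag holds 2 vertices, so the decomposition has width 1, which upper-bounds the treewidth. Any graph with an edge has treewidth ≥ 1, and G has the edge 2–4. The upper and lower bounds meet at 1, so that is the treewidth.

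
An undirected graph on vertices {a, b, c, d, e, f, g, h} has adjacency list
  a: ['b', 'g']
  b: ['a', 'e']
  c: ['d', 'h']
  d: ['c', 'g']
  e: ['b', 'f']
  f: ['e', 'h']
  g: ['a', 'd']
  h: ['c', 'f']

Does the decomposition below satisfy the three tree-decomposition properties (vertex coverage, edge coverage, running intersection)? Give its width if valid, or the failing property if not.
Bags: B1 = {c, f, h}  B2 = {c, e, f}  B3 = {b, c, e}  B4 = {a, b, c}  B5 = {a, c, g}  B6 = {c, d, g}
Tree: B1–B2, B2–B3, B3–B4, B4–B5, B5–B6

Every vertex of G appears in some bag (union = {a, b, c, d, e, f, g, h}); every edge is covered by a bag; and for each vertex v the set of bags containing v is connected in the bag tree. The decomposition is therefore valid. The largest bag has 3 vertices, so the width is 2.

Yes; width 2.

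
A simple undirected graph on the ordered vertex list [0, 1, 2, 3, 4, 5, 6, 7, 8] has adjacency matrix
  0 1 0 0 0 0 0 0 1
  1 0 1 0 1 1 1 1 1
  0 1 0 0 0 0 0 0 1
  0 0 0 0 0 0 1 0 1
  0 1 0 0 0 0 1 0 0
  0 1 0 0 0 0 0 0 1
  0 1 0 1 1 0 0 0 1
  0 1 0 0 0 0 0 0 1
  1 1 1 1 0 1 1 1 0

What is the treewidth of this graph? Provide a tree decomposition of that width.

Each bag holds 3 vertices, so the decomposition has width 2, which upper-bounds the treewidth. On the other hand G contains the 3-clique {0, 1, 8}. A clique must lie in a single bag of any decomposition, so no decomposition can have width below 2. The upper and lower bounds meet at 2, so that is the treewidth.

Treewidth 2.
One optimal decomposition is:
Bags: B1 = {1, 5, 8}  B2 = {1, 6, 8}  B3 = {1, 2, 8}  B4 = {1, 7, 8}  B5 = {1, 4, 6}  B6 = {0, 1, 8}  B7 = {3, 6, 8}
Tree: B1–B2, B2–B3, B2–B4, B2–B5, B4–B6, B2–B7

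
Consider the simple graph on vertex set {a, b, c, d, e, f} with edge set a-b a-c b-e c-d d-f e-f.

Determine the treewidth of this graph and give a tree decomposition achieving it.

The largest bag has 3 vertices, giving width 2; this decomposition certifies tw(G) ≤ 2. Since d–f–e–b–a–c–d is a cycle in G, G is not acyclic. Forests are exactly the graphs of treewidth ≤ 1, so tw(G) ≥ 2. The upper and lower bounds meet at 2, so that is the treewidth.

Treewidth 2.
Bags: B1 = {d, e, f}  B2 = {b, d, e}  B3 = {a, b, d}  B4 = {a, c, d}
Tree: B1–B2, B2–B3, B3–B4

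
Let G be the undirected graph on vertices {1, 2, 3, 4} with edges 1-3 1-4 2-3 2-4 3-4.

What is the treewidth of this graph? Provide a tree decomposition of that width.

Every bag has size at most 3, so the width is 3 − 1 = 2 and tw(G) ≤ 2. On the other hand G contains the 3-clique {1, 3, 4}. A clique must lie in a single bag of any decomposition, so no decomposition can have width below 2. Therefore the treewidth is 2.

Treewidth 2.
One optimal decomposition is:
Bags: B1 = {1, 3, 4}  B2 = {2, 3, 4}
Tree: B1–B2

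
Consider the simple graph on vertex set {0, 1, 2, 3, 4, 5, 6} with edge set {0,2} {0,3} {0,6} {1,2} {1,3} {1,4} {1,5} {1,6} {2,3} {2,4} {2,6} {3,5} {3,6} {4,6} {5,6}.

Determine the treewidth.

3

A width-3 tree decomposition is:
Bags: B1 = {0, 2, 3, 6}  B2 = {1, 2, 3, 6}  B3 = {1, 2, 4, 6}  B4 = {1, 3, 5, 6}
Tree: B1–B2, B2–B3, B2–B4
The largest bag has 4 vertices, giving width 3; this decomposition certifies tw(G) ≤ 3. For the lower bound, the 4 vertices {0, 2, 3, 6} are pairwise adjacent, and any tree decomposition puts a clique entirely inside one bag — forcing width ≥ 3. Combining the bounds, tw(G) = 3.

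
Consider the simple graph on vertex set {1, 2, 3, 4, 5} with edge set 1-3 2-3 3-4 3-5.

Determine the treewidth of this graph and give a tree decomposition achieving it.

Treewidth 1.
One optimal decomposition is:
Bags: B1 = {2, 3}  B2 = {3, 5}  B3 = {1, 3}  B4 = {3, 4}
Tree: B1–B2, B1–B3, B3–B4

Every bag has size at most 2, so the width is 2 − 1 = 1 and tw(G) ≤ 1. Any graph with an edge has treewidth ≥ 1, and G has the edge 3–2. Hence tw(G) = 1 exactly.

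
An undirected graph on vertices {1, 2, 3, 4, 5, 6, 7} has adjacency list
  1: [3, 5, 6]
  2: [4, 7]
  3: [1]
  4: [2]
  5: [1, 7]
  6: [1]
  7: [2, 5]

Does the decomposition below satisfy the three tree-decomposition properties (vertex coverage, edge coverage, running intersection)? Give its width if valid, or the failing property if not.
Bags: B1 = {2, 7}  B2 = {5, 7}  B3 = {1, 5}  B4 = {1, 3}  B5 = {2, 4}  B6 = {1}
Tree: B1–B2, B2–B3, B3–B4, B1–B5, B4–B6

No — vertex 6 appears in no bag.

A tree decomposition must satisfy three properties: every vertex lies in some bag; for every edge, both endpoints lie together in some bag; and for every vertex, the bags containing it form a connected subtree. Here vertex 6 appears in no bag, so the decomposition is invalid.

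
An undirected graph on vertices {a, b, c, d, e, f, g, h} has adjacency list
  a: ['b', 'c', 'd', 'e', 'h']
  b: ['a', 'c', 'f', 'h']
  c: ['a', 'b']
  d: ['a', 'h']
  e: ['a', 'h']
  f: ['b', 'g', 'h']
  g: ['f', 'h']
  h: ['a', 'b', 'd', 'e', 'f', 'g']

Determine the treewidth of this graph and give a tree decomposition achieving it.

Every bag has size at most 3, so the width is 3 − 1 = 2 and tw(G) ≤ 2. Conversely, {f, g, h} is a clique of size 3, and the vertices of any clique must share a bag in every tree decomposition; so some bag has ≥ 3 vertices and tw(G) ≥ 2. Therefore the treewidth is 2.

Treewidth 2.
Bags: B1 = {a, d, h}  B2 = {a, b, h}  B3 = {b, f, h}  B4 = {a, b, c}  B5 = {a, e, h}  B6 = {f, g, h}
Tree: B1–B2, B2–B3, B2–B4, B1–B5, B3–B6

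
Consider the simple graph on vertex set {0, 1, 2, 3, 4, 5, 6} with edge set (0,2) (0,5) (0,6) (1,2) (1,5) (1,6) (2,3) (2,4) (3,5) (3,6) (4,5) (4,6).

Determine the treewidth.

3

A width-3 tree decomposition is:
Bags: B1 = {0, 2, 5, 6}  B2 = {2, 4, 5, 6}  B3 = {1, 2, 5, 6}  B4 = {2, 3, 5, 6}
Tree: B1–B2, B2–B3, B3–B4
Every bag has size at most 4, so the width is 4 − 1 = 3 and tw(G) ≤ 3. For the lower bound: the 4 vertex sets {0,2}, {4,5}, {6}, {1} are disjoint, each induces a connected subgraph, and every pair is joined by at least one edge of G. Contracting each set to a single vertex therefore yields K_{4} as a minor, and since treewidth is minor-monotone, tw(G) ≥ tw(K_{4}) = 3. Hence tw(G) = 3 exactly.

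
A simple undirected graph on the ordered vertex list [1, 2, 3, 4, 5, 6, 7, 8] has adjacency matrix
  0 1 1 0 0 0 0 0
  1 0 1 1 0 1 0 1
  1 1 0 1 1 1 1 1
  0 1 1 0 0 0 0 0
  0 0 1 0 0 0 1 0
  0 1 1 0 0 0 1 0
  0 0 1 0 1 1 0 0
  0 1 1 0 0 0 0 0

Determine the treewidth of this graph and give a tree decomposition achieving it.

Every bag has size at most 3, so the width is 3 − 1 = 2 and tw(G) ≤ 2. Conversely, {2, 3, 8} is a clique of size 3, and the vertices of any clique must share a bag in every tree decomposition; so some bag has ≥ 3 vertices and tw(G) ≥ 2. Combining the bounds, tw(G) = 2.

Treewidth 2.
One such decomposition:
Bags: B1 = {2, 3, 6}  B2 = {3, 6, 7}  B3 = {1, 2, 3}  B4 = {3, 5, 7}  B5 = {2, 3, 8}  B6 = {2, 3, 4}
Tree: B1–B2, B1–B3, B2–B4, B3–B5, B3–B6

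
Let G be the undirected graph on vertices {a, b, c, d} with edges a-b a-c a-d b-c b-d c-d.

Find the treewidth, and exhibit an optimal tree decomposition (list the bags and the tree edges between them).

Treewidth 3.
One such decomposition:
Bags: B1 = {a, b, c, d}
Tree: (single bag)

With just one bag of size 4, the width is 4 − 1 = 3, so tw(G) ≤ 3. On the other hand G contains the 4-clique {a, b, c, d}. A clique must lie in a single bag of any decomposition, so no decomposition can have width below 3. The upper and lower bounds meet at 3, so that is the treewidth.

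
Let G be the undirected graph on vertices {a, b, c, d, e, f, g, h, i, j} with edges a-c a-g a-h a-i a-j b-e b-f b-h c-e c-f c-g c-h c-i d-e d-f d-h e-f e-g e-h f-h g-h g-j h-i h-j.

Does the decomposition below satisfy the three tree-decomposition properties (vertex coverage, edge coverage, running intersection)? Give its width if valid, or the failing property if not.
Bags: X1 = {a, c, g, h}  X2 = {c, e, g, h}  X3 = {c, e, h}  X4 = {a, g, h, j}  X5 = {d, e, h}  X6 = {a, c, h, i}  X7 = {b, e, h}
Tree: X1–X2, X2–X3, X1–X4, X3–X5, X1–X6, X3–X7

No — vertex f appears in no bag.

A tree decomposition must satisfy three properties: every vertex lies in some bag; for every edge, both endpoints lie together in some bag; and for every vertex, the bags containing it form a connected subtree. Here vertex f appears in no bag, so the decomposition is invalid.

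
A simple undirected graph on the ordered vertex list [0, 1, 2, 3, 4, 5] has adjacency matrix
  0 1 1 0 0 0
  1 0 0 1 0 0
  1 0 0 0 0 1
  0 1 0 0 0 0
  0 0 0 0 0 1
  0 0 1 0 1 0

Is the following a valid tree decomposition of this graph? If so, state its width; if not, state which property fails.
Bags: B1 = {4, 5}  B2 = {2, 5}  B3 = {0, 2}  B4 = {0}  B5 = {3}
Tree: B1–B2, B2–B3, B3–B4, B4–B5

A tree decomposition must satisfy three properties: every vertex lies in some bag; for every edge, both endpoints lie together in some bag; and for every vertex, the bags containing it form a connected subtree. Here vertex 1 appears in no bag, so the decomposition is invalid.

No — vertex 1 appears in no bag.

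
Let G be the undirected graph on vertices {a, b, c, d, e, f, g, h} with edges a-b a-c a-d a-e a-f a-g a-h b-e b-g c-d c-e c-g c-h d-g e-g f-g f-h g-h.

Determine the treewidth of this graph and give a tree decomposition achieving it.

Treewidth 3.
One such decomposition:
Bags: B1 = {a, c, g, h}  B2 = {a, c, e, g}  B3 = {a, c, d, g}  B4 = {a, f, g, h}  B5 = {a, b, e, g}
Tree: B1–B2, B2–B3, B1–B4, B2–B5

Every bag has size at most 4, so the width is 4 − 1 = 3 and tw(G) ≤ 3. For the lower bound, the 4 vertices {a, c, d, g} are pairwise adjacent, and any tree decomposition puts a clique entirely inside one bag — forcing width ≥ 3. Therefore the treewidth is 3.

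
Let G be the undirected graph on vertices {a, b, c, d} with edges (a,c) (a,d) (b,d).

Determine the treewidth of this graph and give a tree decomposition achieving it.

Treewidth 1.
One such decomposition:
Bags: B1 = {b, d}  B2 = {a, d}  B3 = {a, c}
Tree: B1–B2, B2–B3

Each bag holds 2 vertices, so the decomposition has width 1, which upper-bounds the treewidth. Any graph with an edge has treewidth ≥ 1, and G has the edge b–d. The upper and lower bounds meet at 1, so that is the treewidth.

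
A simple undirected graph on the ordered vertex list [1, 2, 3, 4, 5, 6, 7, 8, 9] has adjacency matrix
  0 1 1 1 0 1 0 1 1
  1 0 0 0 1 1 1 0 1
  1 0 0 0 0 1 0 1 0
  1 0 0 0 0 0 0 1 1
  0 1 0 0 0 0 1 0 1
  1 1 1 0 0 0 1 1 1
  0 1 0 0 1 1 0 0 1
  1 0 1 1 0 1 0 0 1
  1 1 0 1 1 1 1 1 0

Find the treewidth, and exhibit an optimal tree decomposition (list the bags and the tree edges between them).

Treewidth 3.
One optimal decomposition is:
Bags: B1 = {1, 6, 8, 9}  B2 = {1, 2, 6, 9}  B3 = {1, 3, 6, 8}  B4 = {2, 6, 7, 9}  B5 = {1, 4, 8, 9}  B6 = {2, 5, 7, 9}
Tree: B1–B2, B1–B3, B2–B4, B1–B5, B4–B6

Each bag holds 4 vertices, so the decomposition has width 3, which upper-bounds the treewidth. For the lower bound, the 4 vertices {1, 4, 8, 9} are pairwise adjacent, and any tree decomposition puts a clique entirely inside one bag — forcing width ≥ 3. The upper and lower bounds meet at 3, so that is the treewidth.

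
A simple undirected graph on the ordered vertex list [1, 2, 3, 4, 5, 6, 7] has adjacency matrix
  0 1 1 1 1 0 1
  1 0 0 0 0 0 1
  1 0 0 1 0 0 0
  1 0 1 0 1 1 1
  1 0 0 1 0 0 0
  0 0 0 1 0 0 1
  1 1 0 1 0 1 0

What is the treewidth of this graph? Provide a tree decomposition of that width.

The largest bag has 3 vertices, giving width 2; this decomposition certifies tw(G) ≤ 2. Conversely, {1, 2, 7} is a clique of size 3, and the vertices of any clique must share a bag in every tree decomposition; so some bag has ≥ 3 vertices and tw(G) ≥ 2. Therefore the treewidth is 2.

Treewidth 2.
One such decomposition:
Bags: B1 = {4, 6, 7}  B2 = {1, 4, 7}  B3 = {1, 3, 4}  B4 = {1, 2, 7}  B5 = {1, 4, 5}
Tree: B1–B2, B2–B3, B2–B4, B3–B5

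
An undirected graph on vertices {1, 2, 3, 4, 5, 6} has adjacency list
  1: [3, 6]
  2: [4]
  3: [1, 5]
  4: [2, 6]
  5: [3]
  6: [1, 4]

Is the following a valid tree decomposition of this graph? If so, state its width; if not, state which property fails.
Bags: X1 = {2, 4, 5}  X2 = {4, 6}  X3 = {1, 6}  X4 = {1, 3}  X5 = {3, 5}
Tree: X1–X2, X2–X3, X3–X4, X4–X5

No — bags containing vertex 5 are not connected in the tree.

A tree decomposition must satisfy three properties: every vertex lies in some bag; for every edge, both endpoints lie together in some bag; and for every vertex, the bags containing it form a connected subtree. Here bags containing vertex 5 are not connected in the tree, so the decomposition is invalid.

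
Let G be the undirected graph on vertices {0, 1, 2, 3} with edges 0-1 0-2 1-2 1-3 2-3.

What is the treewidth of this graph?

2

A width-2 tree decomposition is:
Bags: B1 = {1, 2, 3}  B2 = {0, 1, 2}
Tree: B1–B2
Each bag holds 3 vertices, so the decomposition has width 2, which upper-bounds the treewidth. On the other hand G contains the 3-clique {0, 1, 2}. A clique must lie in a single bag of any decomposition, so no decomposition can have width below 2. The upper and lower bounds meet at 2, so that is the treewidth.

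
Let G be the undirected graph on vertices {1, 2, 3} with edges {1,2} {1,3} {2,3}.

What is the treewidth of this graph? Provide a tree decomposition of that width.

A single bag containing all 3 vertices is trivially a valid decomposition of width 2. For the lower bound, the 3 vertices {1, 2, 3} are pairwise adjacent, and any tree decomposition puts a clique entirely inside one bag — forcing width ≥ 2. Combining the bounds, tw(G) = 2.

Treewidth 2.
One such decomposition:
Bags: B1 = {1, 2, 3}
Tree: (single bag)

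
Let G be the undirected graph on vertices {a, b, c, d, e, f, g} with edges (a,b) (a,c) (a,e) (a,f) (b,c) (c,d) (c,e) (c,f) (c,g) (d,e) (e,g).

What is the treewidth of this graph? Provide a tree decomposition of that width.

Treewidth 2.
Bags: B1 = {a, c, f}  B2 = {a, b, c}  B3 = {a, c, e}  B4 = {c, e, g}  B5 = {c, d, e}
Tree: B1–B2, B1–B3, B3–B4, B4–B5

Each bag holds 3 vertices, so the decomposition has width 2, which upper-bounds the treewidth. For the lower bound, the 3 vertices {c, d, e} are pairwise adjacent, and any tree decomposition puts a clique entirely inside one bag — forcing width ≥ 2. Combining the bounds, tw(G) = 2.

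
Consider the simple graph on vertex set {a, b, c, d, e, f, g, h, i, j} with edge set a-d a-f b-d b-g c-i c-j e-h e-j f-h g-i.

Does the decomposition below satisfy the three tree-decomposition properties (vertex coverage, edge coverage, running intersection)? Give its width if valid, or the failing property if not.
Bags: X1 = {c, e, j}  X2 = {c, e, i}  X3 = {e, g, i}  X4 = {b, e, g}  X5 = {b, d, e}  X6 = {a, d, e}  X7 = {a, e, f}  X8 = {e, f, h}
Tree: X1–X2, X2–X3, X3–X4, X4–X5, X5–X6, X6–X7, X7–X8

Yes; width 2.

Vertex coverage: the bags together contain {a, b, c, d, e, f, g, h, i, j}, the full vertex set. Edge coverage: each edge of G has both endpoints in at least one bag. Running intersection: for every vertex, the bags containing it form a connected subtree. All three properties hold, so this is a valid tree decomposition of width max|bag| − 1 = 2, and hence tw(G) ≤ 2.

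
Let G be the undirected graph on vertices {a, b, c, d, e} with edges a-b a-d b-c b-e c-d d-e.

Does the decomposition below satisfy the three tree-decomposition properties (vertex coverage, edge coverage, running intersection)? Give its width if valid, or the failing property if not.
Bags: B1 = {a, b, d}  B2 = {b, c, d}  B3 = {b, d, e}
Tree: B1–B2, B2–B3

Checking the three conditions: (i) the bags cover all of {a, b, c, d, e}; (ii) for each edge, some bag contains both endpoints; (iii) the bags containing any fixed vertex form a subtree. All hold, so the decomposition is valid with width 3 − 1 = 2.

Yes; width 2.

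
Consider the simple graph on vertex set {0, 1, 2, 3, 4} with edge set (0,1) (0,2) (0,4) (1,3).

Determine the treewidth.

A width-1 tree decomposition is:
Bags: B1 = {0, 1}  B2 = {1, 3}  B3 = {0, 2}  B4 = {0, 4}
Tree: B1–B2, B1–B3, B1–B4
Each bag holds 2 vertices, so the decomposition has width 1, which upper-bounds the treewidth. Any graph with an edge has treewidth ≥ 1, and G has the edge 0–1. Therefore the treewidth is 1.

1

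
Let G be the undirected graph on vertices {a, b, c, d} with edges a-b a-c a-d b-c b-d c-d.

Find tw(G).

3

A width-3 tree decomposition is:
Bags: B1 = {a, b, c, d}
Tree: (single bag)
A single bag containing all 4 vertices is trivially a valid decomposition of width 3. Conversely, {a, b, c, d} is a clique of size 4, and the vertices of any clique must share a bag in every tree decomposition; so some bag has ≥ 4 vertices and tw(G) ≥ 3. Hence tw(G) = 3 exactly.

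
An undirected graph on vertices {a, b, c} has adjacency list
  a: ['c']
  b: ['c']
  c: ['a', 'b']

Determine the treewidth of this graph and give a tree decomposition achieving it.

Every bag has size at most 2, so the width is 2 − 1 = 1 and tw(G) ≤ 1. G has an edge, so its treewidth is at least 1. Therefore the treewidth is 1.

Treewidth 1.
One such decomposition:
Bags: B1 = {a, c}  B2 = {b, c}
Tree: B1–B2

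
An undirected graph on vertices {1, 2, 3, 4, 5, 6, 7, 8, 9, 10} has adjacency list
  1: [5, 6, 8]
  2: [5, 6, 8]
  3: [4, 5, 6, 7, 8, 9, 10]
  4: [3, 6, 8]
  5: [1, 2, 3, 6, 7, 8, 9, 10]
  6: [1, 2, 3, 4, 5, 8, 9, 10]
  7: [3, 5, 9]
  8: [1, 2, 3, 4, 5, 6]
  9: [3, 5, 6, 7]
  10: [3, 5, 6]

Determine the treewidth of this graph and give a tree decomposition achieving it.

Treewidth 3.
One such decomposition:
Bags: B1 = {3, 5, 6, 9}  B2 = {3, 5, 6, 10}  B3 = {3, 5, 6, 8}  B4 = {3, 4, 6, 8}  B5 = {1, 5, 6, 8}  B6 = {2, 5, 6, 8}  B7 = {3, 5, 7, 9}
Tree: B1–B2, B2–B3, B3–B4, B3–B5, B3–B6, B1–B7

The largest bag has 4 vertices, giving width 3; this decomposition certifies tw(G) ≤ 3. On the other hand G contains the 4-clique {3, 4, 6, 8}. A clique must lie in a single bag of any decomposition, so no decomposition can have width below 3. The upper and lower bounds meet at 3, so that is the treewidth.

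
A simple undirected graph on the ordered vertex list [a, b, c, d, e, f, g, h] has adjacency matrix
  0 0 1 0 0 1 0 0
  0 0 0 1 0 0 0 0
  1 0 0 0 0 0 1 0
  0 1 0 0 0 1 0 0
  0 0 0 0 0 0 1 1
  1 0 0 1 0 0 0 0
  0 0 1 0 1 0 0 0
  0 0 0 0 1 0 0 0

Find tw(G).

A width-1 tree decomposition is:
Bags: B1 = {b, d}  B2 = {d, f}  B3 = {a, f}  B4 = {a, c}  B5 = {c, g}  B6 = {e, g}  B7 = {e, h}
Tree: B1–B2, B2–B3, B3–B4, B4–B5, B5–B6, B6–B7
The largest bag has 2 vertices, giving width 1; this decomposition certifies tw(G) ≤ 1. Any graph with an edge has treewidth ≥ 1, and G has the edge b–d. Hence tw(G) = 1 exactly.

1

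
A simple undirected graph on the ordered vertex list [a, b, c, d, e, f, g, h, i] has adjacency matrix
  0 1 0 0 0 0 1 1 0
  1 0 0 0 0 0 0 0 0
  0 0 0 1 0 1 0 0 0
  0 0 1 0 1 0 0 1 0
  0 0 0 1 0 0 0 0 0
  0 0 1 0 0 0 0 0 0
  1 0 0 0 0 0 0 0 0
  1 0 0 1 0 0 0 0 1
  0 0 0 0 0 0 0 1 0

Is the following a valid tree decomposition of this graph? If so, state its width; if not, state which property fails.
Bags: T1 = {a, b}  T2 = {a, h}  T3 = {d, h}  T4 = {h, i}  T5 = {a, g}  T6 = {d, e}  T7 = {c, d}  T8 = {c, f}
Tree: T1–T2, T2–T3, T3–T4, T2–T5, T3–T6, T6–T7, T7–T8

Yes; width 1.

Every vertex of G appears in some bag (union = {a, b, c, d, e, f, g, h, i}); every edge is covered by a bag; and for each vertex v the set of bags containing v is connected in the bag tree. The decomposition is therefore valid. The largest bag has 2 vertices, so the width is 1.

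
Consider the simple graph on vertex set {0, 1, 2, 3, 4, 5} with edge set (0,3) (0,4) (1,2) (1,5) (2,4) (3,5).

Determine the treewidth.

A width-2 tree decomposition is:
Bags: B1 = {0, 3, 5}  B2 = {0, 1, 5}  B3 = {0, 1, 2}  B4 = {0, 2, 4}
Tree: B1–B2, B2–B3, B3–B4
The largest bag has 3 vertices, giving width 2; this decomposition certifies tw(G) ≤ 2. For the lower bound, G contains the cycle 0–3–5–1–2–4–0, so G is not a forest; only forests have treewidth ≤ 1, hence tw(G) ≥ 2. Therefore the treewidth is 2.

2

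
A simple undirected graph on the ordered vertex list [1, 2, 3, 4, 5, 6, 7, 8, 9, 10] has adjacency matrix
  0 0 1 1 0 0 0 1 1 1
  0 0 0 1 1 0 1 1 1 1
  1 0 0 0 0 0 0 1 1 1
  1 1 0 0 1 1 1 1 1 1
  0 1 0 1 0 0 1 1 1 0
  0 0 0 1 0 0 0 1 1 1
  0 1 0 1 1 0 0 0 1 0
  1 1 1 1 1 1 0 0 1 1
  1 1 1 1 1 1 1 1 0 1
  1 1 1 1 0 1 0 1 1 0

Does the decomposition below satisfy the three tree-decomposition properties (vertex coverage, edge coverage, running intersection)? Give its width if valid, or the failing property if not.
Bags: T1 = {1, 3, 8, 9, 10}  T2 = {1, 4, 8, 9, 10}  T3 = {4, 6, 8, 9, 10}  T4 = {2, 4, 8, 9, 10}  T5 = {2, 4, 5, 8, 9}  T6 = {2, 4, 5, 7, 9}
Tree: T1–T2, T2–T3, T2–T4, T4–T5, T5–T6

Checking the three conditions: (i) the bags cover all of {1, 2, 3, 4, 5, 6, 7, 8, 9, 10}; (ii) for each edge, some bag contains both endpoints; (iii) the bags containing any fixed vertex form a subtree. All hold, so the decomposition is valid with width 5 − 1 = 4.

Yes; width 4.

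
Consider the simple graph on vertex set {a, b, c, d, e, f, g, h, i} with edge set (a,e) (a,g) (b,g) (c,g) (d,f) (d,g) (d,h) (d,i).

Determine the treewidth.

A width-1 tree decomposition is:
Bags: B1 = {d, h}  B2 = {d, f}  B3 = {d, g}  B4 = {a, g}  B5 = {d, i}  B6 = {a, e}  B7 = {b, g}  B8 = {c, g}
Tree: B1–B2, B1–B3, B3–B4, B3–B5, B4–B6, B3–B7, B7–B8
Every bag has size at most 2, so the width is 2 − 1 = 1 and tw(G) ≤ 1. G has an edge, so its treewidth is at least 1. Therefore the treewidth is 1.

1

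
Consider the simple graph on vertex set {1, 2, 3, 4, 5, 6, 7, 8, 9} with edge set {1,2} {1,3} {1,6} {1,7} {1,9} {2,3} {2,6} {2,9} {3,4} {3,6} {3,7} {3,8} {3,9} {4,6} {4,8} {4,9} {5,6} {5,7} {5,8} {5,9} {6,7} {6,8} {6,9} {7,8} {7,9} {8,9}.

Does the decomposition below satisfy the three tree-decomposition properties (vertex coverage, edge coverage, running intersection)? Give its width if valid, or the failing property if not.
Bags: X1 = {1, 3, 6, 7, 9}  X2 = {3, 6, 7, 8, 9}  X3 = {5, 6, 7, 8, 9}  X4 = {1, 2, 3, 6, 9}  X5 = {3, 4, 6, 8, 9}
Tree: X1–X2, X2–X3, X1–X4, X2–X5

Every vertex of G appears in some bag (union = {1, 2, 3, 4, 5, 6, 7, 8, 9}); every edge is covered by a bag; and for each vertex v the set of bags containing v is connected in the bag tree. The decomposition is therefore valid. The largest bag has 5 vertices, so the width is 4.

Yes; width 4.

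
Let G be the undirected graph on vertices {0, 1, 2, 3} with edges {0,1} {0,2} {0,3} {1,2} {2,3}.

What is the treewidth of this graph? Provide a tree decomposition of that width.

Each bag holds 3 vertices, so the decomposition has width 2, which upper-bounds the treewidth. Conversely, {0, 1, 2} is a clique of size 3, and the vertices of any clique must share a bag in every tree decomposition; so some bag has ≥ 3 vertices and tw(G) ≥ 2. The upper and lower bounds meet at 2, so that is the treewidth.

Treewidth 2.
One optimal decomposition is:
Bags: B1 = {0, 1, 2}  B2 = {0, 2, 3}
Tree: B1–B2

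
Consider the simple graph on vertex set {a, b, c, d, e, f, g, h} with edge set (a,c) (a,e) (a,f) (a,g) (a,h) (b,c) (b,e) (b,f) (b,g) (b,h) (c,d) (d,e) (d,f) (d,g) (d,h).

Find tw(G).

3

A width-3 tree decomposition is:
Bags: B1 = {a, b, c, d}  B2 = {a, b, d, g}  B3 = {a, b, d, e}  B4 = {a, b, d, h}  B5 = {a, b, d, f}
Tree: B1–B2, B2–B3, B3–B4, B4–B5
Every bag has size at most 4, so the width is 4 − 1 = 3 and tw(G) ≤ 3. For the lower bound: the 4 vertex sets {b,c}, {d,g}, {a}, {e} are disjoint, each induces a connected subgraph, and every pair is joined by at least one edge of G. Contracting each set to a single vertex therefore yields K_{4} as a minor, and since treewidth is minor-monotone, tw(G) ≥ tw(K_{4}) = 3. Combining the bounds, tw(G) = 3.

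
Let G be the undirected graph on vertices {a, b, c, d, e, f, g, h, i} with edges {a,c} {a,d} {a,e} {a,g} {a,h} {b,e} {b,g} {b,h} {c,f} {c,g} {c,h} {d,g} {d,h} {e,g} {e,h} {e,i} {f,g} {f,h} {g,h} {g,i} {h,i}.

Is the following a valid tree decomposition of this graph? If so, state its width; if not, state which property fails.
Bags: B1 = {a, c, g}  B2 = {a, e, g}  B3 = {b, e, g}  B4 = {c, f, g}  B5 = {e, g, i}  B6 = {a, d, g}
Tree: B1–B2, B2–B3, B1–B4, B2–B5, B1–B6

No — vertex h appears in no bag.

A tree decomposition must satisfy three properties: every vertex lies in some bag; for every edge, both endpoints lie together in some bag; and for every vertex, the bags containing it form a connected subtree. Here vertex h appears in no bag, so the decomposition is invalid.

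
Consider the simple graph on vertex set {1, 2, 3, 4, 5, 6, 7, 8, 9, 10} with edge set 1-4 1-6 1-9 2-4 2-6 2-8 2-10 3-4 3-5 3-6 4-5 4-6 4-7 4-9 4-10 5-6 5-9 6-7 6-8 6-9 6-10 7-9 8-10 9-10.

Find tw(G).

3

A width-3 tree decomposition is:
Bags: B1 = {4, 6, 7, 9}  B2 = {4, 6, 9, 10}  B3 = {2, 4, 6, 10}  B4 = {1, 4, 6, 9}  B5 = {4, 5, 6, 9}  B6 = {2, 6, 8, 10}  B7 = {3, 4, 5, 6}
Tree: B1–B2, B2–B3, B2–B4, B2–B5, B3–B6, B5–B7
The largest bag has 4 vertices, giving width 3; this decomposition certifies tw(G) ≤ 3. On the other hand G contains the 4-clique {2, 6, 8, 10}. A clique must lie in a single bag of any decomposition, so no decomposition can have width below 3. Therefore the treewidth is 3.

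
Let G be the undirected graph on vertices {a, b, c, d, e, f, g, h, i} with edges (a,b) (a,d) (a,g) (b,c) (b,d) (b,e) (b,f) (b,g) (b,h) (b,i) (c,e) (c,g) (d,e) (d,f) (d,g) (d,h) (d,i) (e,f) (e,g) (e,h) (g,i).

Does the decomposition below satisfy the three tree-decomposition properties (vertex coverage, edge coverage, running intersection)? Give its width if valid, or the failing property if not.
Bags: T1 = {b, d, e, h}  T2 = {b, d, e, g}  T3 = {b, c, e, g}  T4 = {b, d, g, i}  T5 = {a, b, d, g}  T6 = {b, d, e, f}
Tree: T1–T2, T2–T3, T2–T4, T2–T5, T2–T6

Checking the three conditions: (i) the bags cover all of {a, b, c, d, e, f, g, h, i}; (ii) for each edge, some bag contains both endpoints; (iii) the bags containing any fixed vertex form a subtree. All hold, so the decomposition is valid with width 4 − 1 = 3.

Yes; width 3.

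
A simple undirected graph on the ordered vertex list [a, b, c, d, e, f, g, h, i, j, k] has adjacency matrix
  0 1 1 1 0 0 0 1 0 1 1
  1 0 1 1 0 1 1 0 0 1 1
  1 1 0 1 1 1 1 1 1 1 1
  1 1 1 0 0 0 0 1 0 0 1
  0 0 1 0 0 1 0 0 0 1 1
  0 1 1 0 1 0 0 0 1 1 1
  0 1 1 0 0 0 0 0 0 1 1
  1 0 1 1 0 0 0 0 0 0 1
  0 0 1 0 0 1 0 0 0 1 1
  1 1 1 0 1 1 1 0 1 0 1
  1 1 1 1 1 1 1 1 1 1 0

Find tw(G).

4

A width-4 tree decomposition is:
Bags: B1 = {b, c, f, j, k}  B2 = {a, b, c, j, k}  B3 = {c, f, i, j, k}  B4 = {b, c, g, j, k}  B5 = {c, e, f, j, k}  B6 = {a, b, c, d, k}  B7 = {a, c, d, h, k}
Tree: B1–B2, B1–B3, B1–B4, B1–B5, B2–B6, B6–B7
Each bag holds 5 vertices, so the decomposition has width 4, which upper-bounds the treewidth. On the other hand G contains the 5-clique {a, c, d, h, k}. A clique must lie in a single bag of any decomposition, so no decomposition can have width below 4. The upper and lower bounds meet at 4, so that is the treewidth.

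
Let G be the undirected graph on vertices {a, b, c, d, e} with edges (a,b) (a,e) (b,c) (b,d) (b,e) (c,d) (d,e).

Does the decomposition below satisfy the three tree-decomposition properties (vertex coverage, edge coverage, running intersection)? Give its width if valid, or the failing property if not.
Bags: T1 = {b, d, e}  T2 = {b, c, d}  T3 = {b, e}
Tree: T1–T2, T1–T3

No — vertex a appears in no bag.

A tree decomposition must satisfy three properties: every vertex lies in some bag; for every edge, both endpoints lie together in some bag; and for every vertex, the bags containing it form a connected subtree. Here vertex a appears in no bag, so the decomposition is invalid.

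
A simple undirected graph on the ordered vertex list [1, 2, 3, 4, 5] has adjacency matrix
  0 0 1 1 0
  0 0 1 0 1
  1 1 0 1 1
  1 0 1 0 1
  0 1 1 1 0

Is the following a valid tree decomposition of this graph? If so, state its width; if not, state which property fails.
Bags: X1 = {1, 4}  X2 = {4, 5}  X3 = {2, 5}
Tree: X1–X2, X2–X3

No — vertex 3 appears in no bag.

A tree decomposition must satisfy three properties: every vertex lies in some bag; for every edge, both endpoints lie together in some bag; and for every vertex, the bags containing it form a connected subtree. Here vertex 3 appears in no bag, so the decomposition is invalid.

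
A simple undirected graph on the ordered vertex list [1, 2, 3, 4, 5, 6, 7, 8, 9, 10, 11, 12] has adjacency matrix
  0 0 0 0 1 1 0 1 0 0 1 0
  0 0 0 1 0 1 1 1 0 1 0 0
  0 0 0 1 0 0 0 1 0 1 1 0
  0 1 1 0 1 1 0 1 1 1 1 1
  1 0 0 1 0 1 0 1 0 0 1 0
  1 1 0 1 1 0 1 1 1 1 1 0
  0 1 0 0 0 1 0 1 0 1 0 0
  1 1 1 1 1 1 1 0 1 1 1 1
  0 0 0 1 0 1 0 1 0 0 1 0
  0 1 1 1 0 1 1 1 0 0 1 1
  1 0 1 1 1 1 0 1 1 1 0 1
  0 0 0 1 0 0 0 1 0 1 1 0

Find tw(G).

4

A width-4 tree decomposition is:
Bags: B1 = {4, 6, 8, 10, 11}  B2 = {4, 5, 6, 8, 11}  B3 = {4, 6, 8, 9, 11}  B4 = {1, 5, 6, 8, 11}  B5 = {3, 4, 8, 10, 11}  B6 = {2, 4, 6, 8, 10}  B7 = {4, 8, 10, 11, 12}  B8 = {2, 6, 7, 8, 10}
Tree: B1–B2, B1–B3, B2–B4, B1–B5, B1–B6, B1–B7, B6–B8
Each bag holds 5 vertices, so the decomposition has width 4, which upper-bounds the treewidth. On the other hand G contains the 5-clique {1, 5, 6, 8, 11}. A clique must lie in a single bag of any decomposition, so no decomposition can have width below 4. The upper and lower bounds meet at 4, so that is the treewidth.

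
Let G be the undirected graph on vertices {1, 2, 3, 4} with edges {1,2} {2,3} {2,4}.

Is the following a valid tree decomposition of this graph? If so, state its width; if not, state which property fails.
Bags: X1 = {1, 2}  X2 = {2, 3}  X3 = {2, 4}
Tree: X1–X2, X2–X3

Every vertex of G appears in some bag (union = {1, 2, 3, 4}); every edge is covered by a bag; and for each vertex v the set of bags containing v is connected in the bag tree. The decomposition is therefore valid. The largest bag has 2 vertices, so the width is 1.

Yes; width 1.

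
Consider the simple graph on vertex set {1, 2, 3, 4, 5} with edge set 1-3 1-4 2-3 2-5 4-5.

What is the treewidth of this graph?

A width-2 tree decomposition is:
Bags: B1 = {1, 4, 5}  B2 = {1, 3, 5}  B3 = {2, 3, 5}
Tree: B1–B2, B2–B3
The largest bag has 3 vertices, giving width 2; this decomposition certifies tw(G) ≤ 2. Since 5–4–1–3–2–5 is a cycle in G, G is not acyclic. Forests are exactly the graphs of treewidth ≤ 1, so tw(G) ≥ 2. Therefore the treewidth is 2.

2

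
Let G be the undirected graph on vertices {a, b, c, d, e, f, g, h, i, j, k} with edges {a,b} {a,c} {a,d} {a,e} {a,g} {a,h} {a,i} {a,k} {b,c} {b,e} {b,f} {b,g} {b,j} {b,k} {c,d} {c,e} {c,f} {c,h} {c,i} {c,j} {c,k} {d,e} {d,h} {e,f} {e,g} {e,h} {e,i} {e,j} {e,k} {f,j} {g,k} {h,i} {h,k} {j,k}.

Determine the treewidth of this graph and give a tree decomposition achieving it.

Treewidth 4.
Bags: B1 = {a, b, c, e, k}  B2 = {b, c, e, j, k}  B3 = {b, c, e, f, j}  B4 = {a, c, e, h, k}  B5 = {a, c, e, h, i}  B6 = {a, c, d, e, h}  B7 = {a, b, e, g, k}
Tree: B1–B2, B2–B3, B1–B4, B4–B5, B5–B6, B1–B7

The largest bag has 5 vertices, giving width 4; this decomposition certifies tw(G) ≤ 4. Conversely, {a, b, e, g, k} is a clique of size 5, and the vertices of any clique must share a bag in every tree decomposition; so some bag has ≥ 5 vertices and tw(G) ≥ 4. Hence tw(G) = 4 exactly.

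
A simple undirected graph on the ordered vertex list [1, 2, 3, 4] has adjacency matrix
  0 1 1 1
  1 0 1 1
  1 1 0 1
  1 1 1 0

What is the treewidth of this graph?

A width-3 tree decomposition is:
Bags: B1 = {1, 2, 3, 4}
Tree: (single bag)
A single bag containing all 4 vertices is trivially a valid decomposition of width 3. Conversely, {1, 2, 3, 4} is a clique of size 4, and the vertices of any clique must share a bag in every tree decomposition; so some bag has ≥ 4 vertices and tw(G) ≥ 3. Hence tw(G) = 3 exactly.

3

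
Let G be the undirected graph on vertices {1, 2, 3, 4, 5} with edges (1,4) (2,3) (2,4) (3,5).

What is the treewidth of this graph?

1

A width-1 tree decomposition is:
Bags: B1 = {1, 4}  B2 = {2, 4}  B3 = {2, 3}  B4 = {3, 5}
Tree: B1–B2, B2–B3, B3–B4
Every bag has size at most 2, so the width is 2 − 1 = 1 and tw(G) ≤ 1. Any graph with an edge has treewidth ≥ 1, and G has the edge 1–4. Combining the bounds, tw(G) = 1.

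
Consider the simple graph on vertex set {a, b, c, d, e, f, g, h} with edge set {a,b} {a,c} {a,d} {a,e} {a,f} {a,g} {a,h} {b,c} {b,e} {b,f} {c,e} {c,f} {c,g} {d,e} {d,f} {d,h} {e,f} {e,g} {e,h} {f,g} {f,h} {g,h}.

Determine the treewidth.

A width-4 tree decomposition is:
Bags: B1 = {a, c, e, f, g}  B2 = {a, e, f, g, h}  B3 = {a, b, c, e, f}  B4 = {a, d, e, f, h}
Tree: B1–B2, B1–B3, B2–B4
Each bag holds 5 vertices, so the decomposition has width 4, which upper-bounds the treewidth. For the lower bound, the 5 vertices {a, d, e, f, h} are pairwise adjacent, and any tree decomposition puts a clique entirely inside one bag — forcing width ≥ 4. Therefore the treewidth is 4.

4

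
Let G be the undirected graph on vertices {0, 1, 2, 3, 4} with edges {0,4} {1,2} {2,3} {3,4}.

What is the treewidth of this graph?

A width-1 tree decomposition is:
Bags: B1 = {3, 4}  B2 = {2, 3}  B3 = {0, 4}  B4 = {1, 2}
Tree: B1–B2, B1–B3, B2–B4
Each bag holds 2 vertices, so the decomposition has width 1, which upper-bounds the treewidth. Any graph with an edge has treewidth ≥ 1, and G has the edge 4–3. Combining the bounds, tw(G) = 1.

1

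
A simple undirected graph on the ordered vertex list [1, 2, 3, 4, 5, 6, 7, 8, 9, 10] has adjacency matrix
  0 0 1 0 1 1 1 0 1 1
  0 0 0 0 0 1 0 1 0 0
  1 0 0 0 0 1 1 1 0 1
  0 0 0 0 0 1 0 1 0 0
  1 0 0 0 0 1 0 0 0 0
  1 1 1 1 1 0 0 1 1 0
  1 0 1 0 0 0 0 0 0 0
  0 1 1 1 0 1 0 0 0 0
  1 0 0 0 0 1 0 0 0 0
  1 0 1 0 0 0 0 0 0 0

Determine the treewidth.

A width-2 tree decomposition is:
Bags: B1 = {1, 3, 6}  B2 = {1, 3, 7}  B3 = {1, 5, 6}  B4 = {3, 6, 8}  B5 = {1, 3, 10}  B6 = {4, 6, 8}  B7 = {2, 6, 8}  B8 = {1, 6, 9}
Tree: B1–B2, B1–B3, B1–B4, B2–B5, B4–B6, B4–B7, B1–B8
The largest bag has 3 vertices, giving width 2; this decomposition certifies tw(G) ≤ 2. For the lower bound, the 3 vertices {1, 3, 10} are pairwise adjacent, and any tree decomposition puts a clique entirely inside one bag — forcing width ≥ 2. Combining the bounds, tw(G) = 2.

2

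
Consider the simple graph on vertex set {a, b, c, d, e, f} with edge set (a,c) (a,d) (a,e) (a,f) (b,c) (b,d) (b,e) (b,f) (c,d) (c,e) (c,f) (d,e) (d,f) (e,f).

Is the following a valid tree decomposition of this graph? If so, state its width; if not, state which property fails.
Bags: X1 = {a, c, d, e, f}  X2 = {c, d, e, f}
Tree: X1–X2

No — vertex b appears in no bag.

A tree decomposition must satisfy three properties: every vertex lies in some bag; for every edge, both endpoints lie together in some bag; and for every vertex, the bags containing it form a connected subtree. Here vertex b appears in no bag, so the decomposition is invalid.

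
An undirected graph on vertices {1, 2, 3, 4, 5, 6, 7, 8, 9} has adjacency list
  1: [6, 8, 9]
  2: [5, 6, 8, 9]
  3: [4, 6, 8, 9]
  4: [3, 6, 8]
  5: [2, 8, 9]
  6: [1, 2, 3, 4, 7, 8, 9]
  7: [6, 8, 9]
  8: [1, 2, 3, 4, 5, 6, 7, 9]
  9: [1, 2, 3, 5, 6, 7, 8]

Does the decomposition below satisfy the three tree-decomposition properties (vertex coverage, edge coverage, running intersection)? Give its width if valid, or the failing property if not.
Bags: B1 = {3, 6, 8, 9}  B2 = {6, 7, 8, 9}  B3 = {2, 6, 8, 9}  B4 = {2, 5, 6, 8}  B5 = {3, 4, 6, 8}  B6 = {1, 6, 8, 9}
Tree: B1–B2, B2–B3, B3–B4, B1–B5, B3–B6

No — edge (9,5) lies in no bag.

A tree decomposition must satisfy three properties: every vertex lies in some bag; for every edge, both endpoints lie together in some bag; and for every vertex, the bags containing it form a connected subtree. Here edge (9,5) lies in no bag, so the decomposition is invalid.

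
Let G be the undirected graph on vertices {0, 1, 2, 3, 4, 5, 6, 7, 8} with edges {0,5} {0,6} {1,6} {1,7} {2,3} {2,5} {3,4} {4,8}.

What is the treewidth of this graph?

1

A width-1 tree decomposition is:
Bags: B1 = {4, 8}  B2 = {3, 4}  B3 = {2, 3}  B4 = {2, 5}  B5 = {0, 5}  B6 = {0, 6}  B7 = {1, 6}  B8 = {1, 7}
Tree: B1–B2, B2–B3, B3–B4, B4–B5, B5–B6, B6–B7, B7–B8
The largest bag has 2 vertices, giving width 1; this decomposition certifies tw(G) ≤ 1. Any graph with an edge has treewidth ≥ 1, and G has the edge 8–4. Combining the bounds, tw(G) = 1.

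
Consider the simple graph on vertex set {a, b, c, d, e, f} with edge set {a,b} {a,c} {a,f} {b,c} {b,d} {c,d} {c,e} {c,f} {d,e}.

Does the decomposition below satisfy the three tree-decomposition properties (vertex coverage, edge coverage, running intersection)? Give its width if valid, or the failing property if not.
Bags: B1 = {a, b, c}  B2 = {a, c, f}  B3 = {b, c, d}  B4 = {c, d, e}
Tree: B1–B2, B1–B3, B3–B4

Vertex coverage: the bags together contain {a, b, c, d, e, f}, the full vertex set. Edge coverage: each edge of G has both endpoints in at least one bag. Running intersection: for every vertex, the bags containing it form a connected subtree. All three properties hold, so this is a valid tree decomposition of width max|bag| − 1 = 2, and hence tw(G) ≤ 2.

Yes; width 2.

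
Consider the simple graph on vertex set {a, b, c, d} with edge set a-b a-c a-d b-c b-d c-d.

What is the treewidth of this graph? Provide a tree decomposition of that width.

Treewidth 3.
One such decomposition:
Bags: B1 = {a, b, c, d}
Tree: (single bag)

With just one bag of size 4, the width is 4 − 1 = 3, so tw(G) ≤ 3. On the other hand G contains the 4-clique {a, b, c, d}. A clique must lie in a single bag of any decomposition, so no decomposition can have width below 3. Hence tw(G) = 3 exactly.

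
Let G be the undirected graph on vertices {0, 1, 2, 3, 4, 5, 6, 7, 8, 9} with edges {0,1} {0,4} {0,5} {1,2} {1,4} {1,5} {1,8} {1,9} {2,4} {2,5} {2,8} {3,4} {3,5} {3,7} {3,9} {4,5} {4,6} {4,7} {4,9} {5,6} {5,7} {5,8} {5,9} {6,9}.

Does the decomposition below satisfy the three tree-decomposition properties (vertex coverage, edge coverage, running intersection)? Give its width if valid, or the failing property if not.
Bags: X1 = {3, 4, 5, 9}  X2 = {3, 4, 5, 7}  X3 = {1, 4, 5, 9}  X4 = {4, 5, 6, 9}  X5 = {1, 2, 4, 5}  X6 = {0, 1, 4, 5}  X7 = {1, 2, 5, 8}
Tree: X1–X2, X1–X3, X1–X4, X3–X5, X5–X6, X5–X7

Checking the three conditions: (i) the bags cover all of {0, 1, 2, 3, 4, 5, 6, 7, 8, 9}; (ii) for each edge, some bag contains both endpoints; (iii) the bags containing any fixed vertex form a subtree. All hold, so the decomposition is valid with width 4 − 1 = 3.

Yes; width 3.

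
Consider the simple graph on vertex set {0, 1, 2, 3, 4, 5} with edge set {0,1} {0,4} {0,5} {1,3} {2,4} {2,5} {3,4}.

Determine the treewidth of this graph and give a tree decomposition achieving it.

The largest bag has 3 vertices, giving width 2; this decomposition certifies tw(G) ≤ 2. For the lower bound, G contains the cycle 1–3–4–0–1, so G is not a forest; only forests have treewidth ≤ 1, hence tw(G) ≥ 2. Hence tw(G) = 2 exactly.

Treewidth 2.
Bags: B1 = {0, 1, 3}  B2 = {0, 3, 4}  B3 = {0, 4, 5}  B4 = {2, 4, 5}
Tree: B1–B2, B2–B3, B3–B4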